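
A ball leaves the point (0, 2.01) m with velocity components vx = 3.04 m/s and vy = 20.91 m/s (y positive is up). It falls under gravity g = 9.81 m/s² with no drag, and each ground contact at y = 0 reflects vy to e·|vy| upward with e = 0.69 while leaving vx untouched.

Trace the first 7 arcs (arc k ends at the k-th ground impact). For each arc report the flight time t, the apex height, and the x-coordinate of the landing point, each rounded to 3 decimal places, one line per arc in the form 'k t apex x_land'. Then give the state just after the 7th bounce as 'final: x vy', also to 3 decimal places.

Arc 1: start y=2.010, vy=20.910 → t=4.357, apex=24.295, x_land=13.245, impact vy=-21.833
  bounce: vy ← 0.69·21.833 = 15.065
Arc 2: start y=0.000, vy=15.065 → t=3.071, apex=11.567, x_land=22.582, impact vy=-15.065
  bounce: vy ← 0.69·15.065 = 10.395
Arc 3: start y=0.000, vy=10.395 → t=2.119, apex=5.507, x_land=29.024, impact vy=-10.395
  bounce: vy ← 0.69·10.395 = 7.172
Arc 4: start y=0.000, vy=7.172 → t=1.462, apex=2.622, x_land=33.469, impact vy=-7.172
  bounce: vy ← 0.69·7.172 = 4.949
Arc 5: start y=0.000, vy=4.949 → t=1.009, apex=1.248, x_land=36.537, impact vy=-4.949
  bounce: vy ← 0.69·4.949 = 3.415
Arc 6: start y=0.000, vy=3.415 → t=0.696, apex=0.594, x_land=38.653, impact vy=-3.415
  bounce: vy ← 0.69·3.415 = 2.356
Arc 7: start y=0.000, vy=2.356 → t=0.480, apex=0.283, x_land=40.113, impact vy=-2.356
  bounce: vy ← 0.69·2.356 = 1.626

1 4.357 24.295 13.245
2 3.071 11.567 22.582
3 2.119 5.507 29.024
4 1.462 2.622 33.469
5 1.009 1.248 36.537
6 0.696 0.594 38.653
7 0.480 0.283 40.113
final: 40.113 1.626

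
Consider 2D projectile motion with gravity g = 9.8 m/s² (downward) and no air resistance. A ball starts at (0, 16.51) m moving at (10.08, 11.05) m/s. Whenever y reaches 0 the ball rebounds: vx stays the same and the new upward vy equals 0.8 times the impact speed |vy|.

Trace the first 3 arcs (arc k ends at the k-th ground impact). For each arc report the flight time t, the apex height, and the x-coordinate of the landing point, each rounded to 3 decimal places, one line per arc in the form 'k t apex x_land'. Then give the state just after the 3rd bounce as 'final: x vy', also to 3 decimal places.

1 3.282 22.740 33.080
2 3.447 14.553 67.824
3 2.757 9.314 95.619
final: 95.619 10.809

Arc 1: start y=16.510, vy=11.050 → t=3.282, apex=22.740, x_land=33.080, impact vy=-21.112
  bounce: vy ← 0.8·21.112 = 16.889
Arc 2: start y=0.000, vy=16.889 → t=3.447, apex=14.553, x_land=67.824, impact vy=-16.889
  bounce: vy ← 0.8·16.889 = 13.511
Arc 3: start y=0.000, vy=13.511 → t=2.757, apex=9.314, x_land=95.619, impact vy=-13.511
  bounce: vy ← 0.8·13.511 = 10.809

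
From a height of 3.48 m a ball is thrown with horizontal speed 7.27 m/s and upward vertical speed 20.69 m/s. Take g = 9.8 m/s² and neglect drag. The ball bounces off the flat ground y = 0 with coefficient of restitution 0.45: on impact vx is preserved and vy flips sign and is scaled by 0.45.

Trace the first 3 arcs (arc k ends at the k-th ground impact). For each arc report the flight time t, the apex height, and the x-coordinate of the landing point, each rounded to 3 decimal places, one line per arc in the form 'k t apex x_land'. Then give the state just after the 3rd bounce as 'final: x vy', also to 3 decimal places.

1 4.384 25.321 31.875
2 2.046 5.127 46.748
3 0.921 1.038 53.442
final: 53.442 2.030

Arc 1: start y=3.480, vy=20.690 → t=4.384, apex=25.321, x_land=31.875, impact vy=-22.277
  bounce: vy ← 0.45·22.277 = 10.025
Arc 2: start y=0.000, vy=10.025 → t=2.046, apex=5.127, x_land=46.748, impact vy=-10.025
  bounce: vy ← 0.45·10.025 = 4.511
Arc 3: start y=0.000, vy=4.511 → t=0.921, apex=1.038, x_land=53.442, impact vy=-4.511
  bounce: vy ← 0.45·4.511 = 2.030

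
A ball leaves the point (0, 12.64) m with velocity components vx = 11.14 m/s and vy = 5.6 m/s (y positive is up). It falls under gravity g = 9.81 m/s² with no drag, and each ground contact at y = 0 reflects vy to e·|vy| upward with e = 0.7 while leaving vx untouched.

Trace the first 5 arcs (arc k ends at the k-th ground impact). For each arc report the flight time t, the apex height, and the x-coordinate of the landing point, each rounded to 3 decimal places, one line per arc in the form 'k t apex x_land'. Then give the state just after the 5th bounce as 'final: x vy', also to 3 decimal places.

1 2.275 14.238 25.339
2 2.385 6.977 51.911
3 1.670 3.419 70.512
4 1.169 1.675 83.532
5 0.818 0.821 92.646
final: 92.646 2.809

Arc 1: start y=12.640, vy=5.600 → t=2.275, apex=14.238, x_land=25.339, impact vy=-16.714
  bounce: vy ← 0.7·16.714 = 11.700
Arc 2: start y=0.000, vy=11.700 → t=2.385, apex=6.977, x_land=51.911, impact vy=-11.700
  bounce: vy ← 0.7·11.700 = 8.190
Arc 3: start y=0.000, vy=8.190 → t=1.670, apex=3.419, x_land=70.512, impact vy=-8.190
  bounce: vy ← 0.7·8.190 = 5.733
Arc 4: start y=0.000, vy=5.733 → t=1.169, apex=1.675, x_land=83.532, impact vy=-5.733
  bounce: vy ← 0.7·5.733 = 4.013
Arc 5: start y=0.000, vy=4.013 → t=0.818, apex=0.821, x_land=92.646, impact vy=-4.013
  bounce: vy ← 0.7·4.013 = 2.809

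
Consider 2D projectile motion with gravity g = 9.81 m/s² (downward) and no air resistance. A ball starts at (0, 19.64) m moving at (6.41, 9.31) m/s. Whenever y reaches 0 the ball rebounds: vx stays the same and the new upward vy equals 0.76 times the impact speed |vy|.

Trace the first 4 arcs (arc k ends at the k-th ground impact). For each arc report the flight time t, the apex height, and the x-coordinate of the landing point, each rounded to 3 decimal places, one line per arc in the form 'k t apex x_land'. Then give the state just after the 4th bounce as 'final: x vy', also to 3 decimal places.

1 3.164 24.058 20.279
2 3.366 13.896 41.857
3 2.558 8.026 58.256
4 1.944 4.636 70.720
final: 70.720 7.248

Arc 1: start y=19.640, vy=9.310 → t=3.164, apex=24.058, x_land=20.279, impact vy=-21.726
  bounce: vy ← 0.76·21.726 = 16.512
Arc 2: start y=0.000, vy=16.512 → t=3.366, apex=13.896, x_land=41.857, impact vy=-16.512
  bounce: vy ← 0.76·16.512 = 12.549
Arc 3: start y=0.000, vy=12.549 → t=2.558, apex=8.026, x_land=58.256, impact vy=-12.549
  bounce: vy ← 0.76·12.549 = 9.537
Arc 4: start y=0.000, vy=9.537 → t=1.944, apex=4.636, x_land=70.720, impact vy=-9.537
  bounce: vy ← 0.76·9.537 = 7.248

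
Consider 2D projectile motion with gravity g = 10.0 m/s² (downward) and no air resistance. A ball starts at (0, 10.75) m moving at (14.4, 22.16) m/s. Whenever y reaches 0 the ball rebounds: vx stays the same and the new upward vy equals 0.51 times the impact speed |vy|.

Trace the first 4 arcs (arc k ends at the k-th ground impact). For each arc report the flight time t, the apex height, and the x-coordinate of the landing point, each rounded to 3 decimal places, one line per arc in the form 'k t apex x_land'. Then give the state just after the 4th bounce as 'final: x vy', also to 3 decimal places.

1 4.873 35.303 70.174
2 2.710 9.182 109.203
3 1.382 2.388 129.107
4 0.705 0.621 139.259
final: 139.259 1.798

Arc 1: start y=10.750, vy=22.160 → t=4.873, apex=35.303, x_land=70.174, impact vy=-26.572
  bounce: vy ← 0.51·26.572 = 13.552
Arc 2: start y=0.000, vy=13.552 → t=2.710, apex=9.182, x_land=109.203, impact vy=-13.552
  bounce: vy ← 0.51·13.552 = 6.911
Arc 3: start y=0.000, vy=6.911 → t=1.382, apex=2.388, x_land=129.107, impact vy=-6.911
  bounce: vy ← 0.51·6.911 = 3.525
Arc 4: start y=0.000, vy=3.525 → t=0.705, apex=0.621, x_land=139.259, impact vy=-3.525
  bounce: vy ← 0.51·3.525 = 1.798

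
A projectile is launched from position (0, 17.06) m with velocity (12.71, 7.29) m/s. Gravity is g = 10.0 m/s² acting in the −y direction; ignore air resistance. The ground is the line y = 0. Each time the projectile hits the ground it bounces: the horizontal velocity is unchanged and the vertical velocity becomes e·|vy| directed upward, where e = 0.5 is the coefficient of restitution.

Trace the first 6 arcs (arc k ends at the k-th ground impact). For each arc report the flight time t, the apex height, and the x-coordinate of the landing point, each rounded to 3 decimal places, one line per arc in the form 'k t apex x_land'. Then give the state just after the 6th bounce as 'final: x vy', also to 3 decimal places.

Arc 1: start y=17.060, vy=7.290 → t=2.715, apex=19.717, x_land=34.505, impact vy=-19.858
  bounce: vy ← 0.5·19.858 = 9.929
Arc 2: start y=0.000, vy=9.929 → t=1.986, apex=4.929, x_land=59.745, impact vy=-9.929
  bounce: vy ← 0.5·9.929 = 4.965
Arc 3: start y=0.000, vy=4.965 → t=0.993, apex=1.232, x_land=72.365, impact vy=-4.965
  bounce: vy ← 0.5·4.965 = 2.482
Arc 4: start y=0.000, vy=2.482 → t=0.496, apex=0.308, x_land=78.675, impact vy=-2.482
  bounce: vy ← 0.5·2.482 = 1.241
Arc 5: start y=0.000, vy=1.241 → t=0.248, apex=0.077, x_land=81.830, impact vy=-1.241
  bounce: vy ← 0.5·1.241 = 0.621
Arc 6: start y=0.000, vy=0.621 → t=0.124, apex=0.019, x_land=83.407, impact vy=-0.621
  bounce: vy ← 0.5·0.621 = 0.310

1 2.715 19.717 34.505
2 1.986 4.929 59.745
3 0.993 1.232 72.365
4 0.496 0.308 78.675
5 0.248 0.077 81.830
6 0.124 0.019 83.407
final: 83.407 0.310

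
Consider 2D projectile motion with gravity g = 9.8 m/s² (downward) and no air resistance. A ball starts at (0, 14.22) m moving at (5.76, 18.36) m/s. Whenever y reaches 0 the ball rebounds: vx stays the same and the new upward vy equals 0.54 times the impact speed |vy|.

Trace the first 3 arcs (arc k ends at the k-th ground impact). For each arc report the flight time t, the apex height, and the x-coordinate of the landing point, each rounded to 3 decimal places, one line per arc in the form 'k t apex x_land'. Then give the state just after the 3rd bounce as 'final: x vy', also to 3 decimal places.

1 4.406 31.418 25.377
2 2.735 9.162 41.129
3 1.477 2.672 49.635
final: 49.635 3.908

Arc 1: start y=14.220, vy=18.360 → t=4.406, apex=31.418, x_land=25.377, impact vy=-24.815
  bounce: vy ← 0.54·24.815 = 13.400
Arc 2: start y=0.000, vy=13.400 → t=2.735, apex=9.162, x_land=41.129, impact vy=-13.400
  bounce: vy ← 0.54·13.400 = 7.236
Arc 3: start y=0.000, vy=7.236 → t=1.477, apex=2.672, x_land=49.635, impact vy=-7.236
  bounce: vy ← 0.54·7.236 = 3.908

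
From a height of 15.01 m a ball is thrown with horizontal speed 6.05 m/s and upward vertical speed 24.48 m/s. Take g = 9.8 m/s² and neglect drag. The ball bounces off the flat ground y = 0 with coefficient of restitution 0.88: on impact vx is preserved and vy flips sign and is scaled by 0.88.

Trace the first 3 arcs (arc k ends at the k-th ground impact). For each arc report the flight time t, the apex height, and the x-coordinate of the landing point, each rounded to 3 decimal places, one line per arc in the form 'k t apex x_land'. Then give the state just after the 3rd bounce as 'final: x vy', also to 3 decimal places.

1 5.548 45.585 33.566
2 5.368 35.301 66.043
3 4.724 27.337 94.623
final: 94.623 20.370

Arc 1: start y=15.010, vy=24.480 → t=5.548, apex=45.585, x_land=33.566, impact vy=-29.891
  bounce: vy ← 0.88·29.891 = 26.304
Arc 2: start y=0.000, vy=26.304 → t=5.368, apex=35.301, x_land=66.043, impact vy=-26.304
  bounce: vy ← 0.88·26.304 = 23.148
Arc 3: start y=0.000, vy=23.148 → t=4.724, apex=27.337, x_land=94.623, impact vy=-23.148
  bounce: vy ← 0.88·23.148 = 20.370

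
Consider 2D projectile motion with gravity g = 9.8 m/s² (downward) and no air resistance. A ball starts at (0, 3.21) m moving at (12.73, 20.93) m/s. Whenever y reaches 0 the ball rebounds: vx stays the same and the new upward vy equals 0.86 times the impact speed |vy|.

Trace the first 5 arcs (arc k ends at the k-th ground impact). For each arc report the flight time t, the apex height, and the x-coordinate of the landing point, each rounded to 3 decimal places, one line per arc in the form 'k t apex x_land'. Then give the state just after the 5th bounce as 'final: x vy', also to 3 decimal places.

Arc 1: start y=3.210, vy=20.930 → t=4.420, apex=25.560, x_land=56.262, impact vy=-22.383
  bounce: vy ← 0.86·22.383 = 19.249
Arc 2: start y=0.000, vy=19.249 → t=3.928, apex=18.904, x_land=106.270, impact vy=-19.249
  bounce: vy ← 0.86·19.249 = 16.554
Arc 3: start y=0.000, vy=16.554 → t=3.378, apex=13.982, x_land=149.277, impact vy=-16.554
  bounce: vy ← 0.86·16.554 = 14.237
Arc 4: start y=0.000, vy=14.237 → t=2.905, apex=10.341, x_land=186.264, impact vy=-14.237
  bounce: vy ← 0.86·14.237 = 12.243
Arc 5: start y=0.000, vy=12.243 → t=2.499, apex=7.648, x_land=218.072, impact vy=-12.243
  bounce: vy ← 0.86·12.243 = 10.529

1 4.420 25.560 56.262
2 3.928 18.904 106.270
3 3.378 13.982 149.277
4 2.905 10.341 186.264
5 2.499 7.648 218.072
final: 218.072 10.529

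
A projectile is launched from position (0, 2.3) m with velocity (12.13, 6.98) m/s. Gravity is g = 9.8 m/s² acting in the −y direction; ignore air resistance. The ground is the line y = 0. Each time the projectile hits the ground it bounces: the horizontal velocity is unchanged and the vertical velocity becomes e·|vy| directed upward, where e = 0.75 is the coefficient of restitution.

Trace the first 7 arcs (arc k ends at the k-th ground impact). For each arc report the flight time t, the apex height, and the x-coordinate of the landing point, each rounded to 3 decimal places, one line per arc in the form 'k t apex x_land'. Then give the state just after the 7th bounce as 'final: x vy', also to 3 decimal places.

1 1.701 4.786 20.627
2 1.482 2.692 38.609
3 1.112 1.514 52.095
4 0.834 0.852 62.210
5 0.625 0.479 69.796
6 0.469 0.270 75.485
7 0.352 0.152 79.752
final: 79.752 1.293

Arc 1: start y=2.300, vy=6.980 → t=1.701, apex=4.786, x_land=20.627, impact vy=-9.685
  bounce: vy ← 0.75·9.685 = 7.264
Arc 2: start y=0.000, vy=7.264 → t=1.482, apex=2.692, x_land=38.609, impact vy=-7.264
  bounce: vy ← 0.75·7.264 = 5.448
Arc 3: start y=0.000, vy=5.448 → t=1.112, apex=1.514, x_land=52.095, impact vy=-5.448
  bounce: vy ← 0.75·5.448 = 4.086
Arc 4: start y=0.000, vy=4.086 → t=0.834, apex=0.852, x_land=62.210, impact vy=-4.086
  bounce: vy ← 0.75·4.086 = 3.064
Arc 5: start y=0.000, vy=3.064 → t=0.625, apex=0.479, x_land=69.796, impact vy=-3.064
  bounce: vy ← 0.75·3.064 = 2.298
Arc 6: start y=0.000, vy=2.298 → t=0.469, apex=0.270, x_land=75.485, impact vy=-2.298
  bounce: vy ← 0.75·2.298 = 1.724
Arc 7: start y=0.000, vy=1.724 → t=0.352, apex=0.152, x_land=79.752, impact vy=-1.724
  bounce: vy ← 0.75·1.724 = 1.293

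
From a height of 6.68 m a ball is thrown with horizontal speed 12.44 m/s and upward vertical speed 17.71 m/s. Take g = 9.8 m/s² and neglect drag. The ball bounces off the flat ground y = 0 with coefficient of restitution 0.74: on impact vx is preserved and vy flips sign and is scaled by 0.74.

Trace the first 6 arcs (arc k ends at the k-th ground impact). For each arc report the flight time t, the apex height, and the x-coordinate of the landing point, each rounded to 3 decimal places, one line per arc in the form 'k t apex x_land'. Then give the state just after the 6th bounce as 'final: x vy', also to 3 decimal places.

1 3.959 22.682 49.246
2 3.184 12.421 88.858
3 2.356 6.802 118.171
4 1.744 3.725 139.862
5 1.290 2.040 155.914
6 0.955 1.117 167.792
final: 167.792 3.462

Arc 1: start y=6.680, vy=17.710 → t=3.959, apex=22.682, x_land=49.246, impact vy=-21.085
  bounce: vy ← 0.74·21.085 = 15.603
Arc 2: start y=0.000, vy=15.603 → t=3.184, apex=12.421, x_land=88.858, impact vy=-15.603
  bounce: vy ← 0.74·15.603 = 11.546
Arc 3: start y=0.000, vy=11.546 → t=2.356, apex=6.802, x_land=118.171, impact vy=-11.546
  bounce: vy ← 0.74·11.546 = 8.544
Arc 4: start y=0.000, vy=8.544 → t=1.744, apex=3.725, x_land=139.862, impact vy=-8.544
  bounce: vy ← 0.74·8.544 = 6.323
Arc 5: start y=0.000, vy=6.323 → t=1.290, apex=2.040, x_land=155.914, impact vy=-6.323
  bounce: vy ← 0.74·6.323 = 4.679
Arc 6: start y=0.000, vy=4.679 → t=0.955, apex=1.117, x_land=167.792, impact vy=-4.679
  bounce: vy ← 0.74·4.679 = 3.462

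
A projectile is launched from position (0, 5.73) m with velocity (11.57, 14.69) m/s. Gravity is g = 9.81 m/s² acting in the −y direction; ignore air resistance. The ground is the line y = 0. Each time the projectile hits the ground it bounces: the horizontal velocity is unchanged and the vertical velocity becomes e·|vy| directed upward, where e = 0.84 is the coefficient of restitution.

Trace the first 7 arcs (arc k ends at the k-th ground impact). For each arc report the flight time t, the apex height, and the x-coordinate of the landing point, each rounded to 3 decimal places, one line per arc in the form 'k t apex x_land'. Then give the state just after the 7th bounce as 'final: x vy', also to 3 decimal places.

1 3.344 16.729 38.693
2 3.103 11.804 74.589
3 2.606 8.329 104.743
4 2.189 5.877 130.071
5 1.839 4.147 151.348
6 1.545 2.926 169.220
7 1.298 2.065 184.232
final: 184.232 5.346

Arc 1: start y=5.730, vy=14.690 → t=3.344, apex=16.729, x_land=38.693, impact vy=-18.117
  bounce: vy ← 0.84·18.117 = 15.218
Arc 2: start y=0.000, vy=15.218 → t=3.103, apex=11.804, x_land=74.589, impact vy=-15.218
  bounce: vy ← 0.84·15.218 = 12.783
Arc 3: start y=0.000, vy=12.783 → t=2.606, apex=8.329, x_land=104.743, impact vy=-12.783
  bounce: vy ← 0.84·12.783 = 10.738
Arc 4: start y=0.000, vy=10.738 → t=2.189, apex=5.877, x_land=130.071, impact vy=-10.738
  bounce: vy ← 0.84·10.738 = 9.020
Arc 5: start y=0.000, vy=9.020 → t=1.839, apex=4.147, x_land=151.348, impact vy=-9.020
  bounce: vy ← 0.84·9.020 = 7.577
Arc 6: start y=0.000, vy=7.577 → t=1.545, apex=2.926, x_land=169.220, impact vy=-7.577
  bounce: vy ← 0.84·7.577 = 6.364
Arc 7: start y=0.000, vy=6.364 → t=1.298, apex=2.065, x_land=184.232, impact vy=-6.364
  bounce: vy ← 0.84·6.364 = 5.346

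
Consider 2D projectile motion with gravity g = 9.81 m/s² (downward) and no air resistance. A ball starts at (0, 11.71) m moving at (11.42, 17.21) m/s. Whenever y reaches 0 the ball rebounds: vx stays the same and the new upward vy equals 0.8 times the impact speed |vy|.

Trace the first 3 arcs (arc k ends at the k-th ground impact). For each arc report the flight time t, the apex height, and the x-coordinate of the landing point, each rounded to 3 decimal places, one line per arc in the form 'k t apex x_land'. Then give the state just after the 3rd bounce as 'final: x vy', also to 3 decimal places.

Arc 1: start y=11.710, vy=17.210 → t=4.092, apex=26.806, x_land=46.731, impact vy=-22.933
  bounce: vy ← 0.8·22.933 = 18.347
Arc 2: start y=0.000, vy=18.347 → t=3.740, apex=17.156, x_land=89.447, impact vy=-18.347
  bounce: vy ← 0.8·18.347 = 14.677
Arc 3: start y=0.000, vy=14.677 → t=2.992, apex=10.980, x_land=123.619, impact vy=-14.677
  bounce: vy ← 0.8·14.677 = 11.742

1 4.092 26.806 46.731
2 3.740 17.156 89.447
3 2.992 10.980 123.619
final: 123.619 11.742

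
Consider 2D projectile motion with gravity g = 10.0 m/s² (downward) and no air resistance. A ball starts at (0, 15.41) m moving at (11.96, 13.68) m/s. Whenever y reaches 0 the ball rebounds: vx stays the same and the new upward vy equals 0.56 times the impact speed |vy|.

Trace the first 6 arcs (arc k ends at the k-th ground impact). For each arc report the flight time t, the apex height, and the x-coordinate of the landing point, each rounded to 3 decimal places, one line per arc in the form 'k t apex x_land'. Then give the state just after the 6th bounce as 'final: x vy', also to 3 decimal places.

Arc 1: start y=15.410, vy=13.680 → t=3.594, apex=24.767, x_land=42.980, impact vy=-22.256
  bounce: vy ← 0.56·22.256 = 12.464
Arc 2: start y=0.000, vy=12.464 → t=2.493, apex=7.767, x_land=72.793, impact vy=-12.464
  bounce: vy ← 0.56·12.464 = 6.980
Arc 3: start y=0.000, vy=6.980 → t=1.396, apex=2.436, x_land=89.488, impact vy=-6.980
  bounce: vy ← 0.56·6.980 = 3.909
Arc 4: start y=0.000, vy=3.909 → t=0.782, apex=0.764, x_land=98.837, impact vy=-3.909
  bounce: vy ← 0.56·3.909 = 2.189
Arc 5: start y=0.000, vy=2.189 → t=0.438, apex=0.240, x_land=104.073, impact vy=-2.189
  bounce: vy ← 0.56·2.189 = 1.226
Arc 6: start y=0.000, vy=1.226 → t=0.245, apex=0.075, x_land=107.004, impact vy=-1.226
  bounce: vy ← 0.56·1.226 = 0.686

1 3.594 24.767 42.980
2 2.493 7.767 72.793
3 1.396 2.436 89.488
4 0.782 0.764 98.837
5 0.438 0.240 104.073
6 0.245 0.075 107.004
final: 107.004 0.686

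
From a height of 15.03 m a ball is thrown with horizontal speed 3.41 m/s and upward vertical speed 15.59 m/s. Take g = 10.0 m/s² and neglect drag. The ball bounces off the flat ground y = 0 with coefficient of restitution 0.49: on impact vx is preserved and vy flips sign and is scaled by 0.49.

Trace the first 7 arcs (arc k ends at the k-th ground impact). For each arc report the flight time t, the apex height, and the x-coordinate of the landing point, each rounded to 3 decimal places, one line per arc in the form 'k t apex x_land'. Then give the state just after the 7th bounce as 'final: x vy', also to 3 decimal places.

1 3.891 27.182 13.267
2 2.285 6.526 21.059
3 1.120 1.567 24.877
4 0.549 0.376 26.748
5 0.269 0.090 27.664
6 0.132 0.022 28.114
7 0.065 0.005 28.334
final: 28.334 0.158

Arc 1: start y=15.030, vy=15.590 → t=3.891, apex=27.182, x_land=13.267, impact vy=-23.316
  bounce: vy ← 0.49·23.316 = 11.425
Arc 2: start y=0.000, vy=11.425 → t=2.285, apex=6.526, x_land=21.059, impact vy=-11.425
  bounce: vy ← 0.49·11.425 = 5.598
Arc 3: start y=0.000, vy=5.598 → t=1.120, apex=1.567, x_land=24.877, impact vy=-5.598
  bounce: vy ← 0.49·5.598 = 2.743
Arc 4: start y=0.000, vy=2.743 → t=0.549, apex=0.376, x_land=26.748, impact vy=-2.743
  bounce: vy ← 0.49·2.743 = 1.344
Arc 5: start y=0.000, vy=1.344 → t=0.269, apex=0.090, x_land=27.664, impact vy=-1.344
  bounce: vy ← 0.49·1.344 = 0.659
Arc 6: start y=0.000, vy=0.659 → t=0.132, apex=0.022, x_land=28.114, impact vy=-0.659
  bounce: vy ← 0.49·0.659 = 0.323
Arc 7: start y=0.000, vy=0.323 → t=0.065, apex=0.005, x_land=28.334, impact vy=-0.323
  bounce: vy ← 0.49·0.323 = 0.158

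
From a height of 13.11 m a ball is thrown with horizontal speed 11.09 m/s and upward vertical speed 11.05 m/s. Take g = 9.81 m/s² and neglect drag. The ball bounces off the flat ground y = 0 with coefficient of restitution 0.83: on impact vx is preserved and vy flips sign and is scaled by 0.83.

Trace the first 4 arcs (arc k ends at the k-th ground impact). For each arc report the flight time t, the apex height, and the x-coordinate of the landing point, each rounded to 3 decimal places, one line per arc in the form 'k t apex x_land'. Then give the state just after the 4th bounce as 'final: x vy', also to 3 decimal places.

Arc 1: start y=13.110, vy=11.050 → t=3.112, apex=19.333, x_land=34.509, impact vy=-19.476
  bounce: vy ← 0.83·19.476 = 16.165
Arc 2: start y=0.000, vy=16.165 → t=3.296, apex=13.319, x_land=71.058, impact vy=-16.165
  bounce: vy ← 0.83·16.165 = 13.417
Arc 3: start y=0.000, vy=13.417 → t=2.735, apex=9.175, x_land=101.394, impact vy=-13.417
  bounce: vy ← 0.83·13.417 = 11.136
Arc 4: start y=0.000, vy=11.136 → t=2.270, apex=6.321, x_land=126.572, impact vy=-11.136
  bounce: vy ← 0.83·11.136 = 9.243

1 3.112 19.333 34.509
2 3.296 13.319 71.058
3 2.735 9.175 101.394
4 2.270 6.321 126.572
final: 126.572 9.243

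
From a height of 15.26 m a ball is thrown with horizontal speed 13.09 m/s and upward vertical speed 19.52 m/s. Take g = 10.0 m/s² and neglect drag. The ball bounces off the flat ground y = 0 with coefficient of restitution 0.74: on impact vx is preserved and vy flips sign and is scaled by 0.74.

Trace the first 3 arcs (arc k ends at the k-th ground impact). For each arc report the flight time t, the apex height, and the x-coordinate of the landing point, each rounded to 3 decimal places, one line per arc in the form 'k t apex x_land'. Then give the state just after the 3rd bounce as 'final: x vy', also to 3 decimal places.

Arc 1: start y=15.260, vy=19.520 → t=4.572, apex=34.312, x_land=59.842, impact vy=-26.196
  bounce: vy ← 0.74·26.196 = 19.385
Arc 2: start y=0.000, vy=19.385 → t=3.877, apex=18.789, x_land=110.592, impact vy=-19.385
  bounce: vy ← 0.74·19.385 = 14.345
Arc 3: start y=0.000, vy=14.345 → t=2.869, apex=10.289, x_land=148.147, impact vy=-14.345
  bounce: vy ← 0.74·14.345 = 10.615

1 4.572 34.312 59.842
2 3.877 18.789 110.592
3 2.869 10.289 148.147
final: 148.147 10.615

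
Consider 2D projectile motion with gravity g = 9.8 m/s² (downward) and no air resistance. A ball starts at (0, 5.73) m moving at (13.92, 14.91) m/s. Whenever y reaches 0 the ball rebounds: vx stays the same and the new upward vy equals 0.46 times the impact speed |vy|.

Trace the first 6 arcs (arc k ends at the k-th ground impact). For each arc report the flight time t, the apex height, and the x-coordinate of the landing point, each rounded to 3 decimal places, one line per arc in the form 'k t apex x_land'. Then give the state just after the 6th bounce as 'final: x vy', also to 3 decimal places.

Arc 1: start y=5.730, vy=14.910 → t=3.388, apex=17.072, x_land=47.161, impact vy=-18.293
  bounce: vy ← 0.46·18.293 = 8.415
Arc 2: start y=0.000, vy=8.415 → t=1.717, apex=3.612, x_land=71.065, impact vy=-8.415
  bounce: vy ← 0.46·8.415 = 3.871
Arc 3: start y=0.000, vy=3.871 → t=0.790, apex=0.764, x_land=82.061, impact vy=-3.871
  bounce: vy ← 0.46·3.871 = 1.781
Arc 4: start y=0.000, vy=1.781 → t=0.363, apex=0.162, x_land=87.119, impact vy=-1.781
  bounce: vy ← 0.46·1.781 = 0.819
Arc 5: start y=0.000, vy=0.819 → t=0.167, apex=0.034, x_land=89.446, impact vy=-0.819
  bounce: vy ← 0.46·0.819 = 0.377
Arc 6: start y=0.000, vy=0.377 → t=0.077, apex=0.007, x_land=90.516, impact vy=-0.377
  bounce: vy ← 0.46·0.377 = 0.173

1 3.388 17.072 47.161
2 1.717 3.612 71.065
3 0.790 0.764 82.061
4 0.363 0.162 87.119
5 0.167 0.034 89.446
6 0.077 0.007 90.516
final: 90.516 0.173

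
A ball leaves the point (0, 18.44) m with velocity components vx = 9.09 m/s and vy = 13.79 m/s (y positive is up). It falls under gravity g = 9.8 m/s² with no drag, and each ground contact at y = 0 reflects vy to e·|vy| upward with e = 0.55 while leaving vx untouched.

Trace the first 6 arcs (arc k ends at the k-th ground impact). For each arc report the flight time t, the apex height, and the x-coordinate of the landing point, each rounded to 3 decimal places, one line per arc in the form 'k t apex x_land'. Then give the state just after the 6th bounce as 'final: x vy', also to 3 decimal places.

Arc 1: start y=18.440, vy=13.790 → t=3.804, apex=28.142, x_land=34.575, impact vy=-23.486
  bounce: vy ← 0.55·23.486 = 12.917
Arc 2: start y=0.000, vy=12.917 → t=2.636, apex=8.513, x_land=58.538, impact vy=-12.917
  bounce: vy ← 0.55·12.917 = 7.104
Arc 3: start y=0.000, vy=7.104 → t=1.450, apex=2.575, x_land=71.718, impact vy=-7.104
  bounce: vy ← 0.55·7.104 = 3.907
Arc 4: start y=0.000, vy=3.907 → t=0.797, apex=0.779, x_land=78.966, impact vy=-3.907
  bounce: vy ← 0.55·3.907 = 2.149
Arc 5: start y=0.000, vy=2.149 → t=0.439, apex=0.236, x_land=82.953, impact vy=-2.149
  bounce: vy ← 0.55·2.149 = 1.182
Arc 6: start y=0.000, vy=1.182 → t=0.241, apex=0.071, x_land=85.146, impact vy=-1.182
  bounce: vy ← 0.55·1.182 = 0.650

1 3.804 28.142 34.575
2 2.636 8.513 58.538
3 1.450 2.575 71.718
4 0.797 0.779 78.966
5 0.439 0.236 82.953
6 0.241 0.071 85.146
final: 85.146 0.650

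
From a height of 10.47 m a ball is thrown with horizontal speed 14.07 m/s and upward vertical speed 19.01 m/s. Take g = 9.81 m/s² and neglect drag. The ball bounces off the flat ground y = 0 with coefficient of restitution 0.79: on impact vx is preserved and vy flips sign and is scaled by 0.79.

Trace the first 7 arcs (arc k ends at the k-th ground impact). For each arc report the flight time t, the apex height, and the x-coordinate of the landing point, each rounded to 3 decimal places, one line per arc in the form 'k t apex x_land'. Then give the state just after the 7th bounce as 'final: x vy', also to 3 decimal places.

Arc 1: start y=10.470, vy=19.010 → t=4.365, apex=28.889, x_land=61.411, impact vy=-23.808
  bounce: vy ← 0.79·23.808 = 18.808
Arc 2: start y=0.000, vy=18.808 → t=3.834, apex=18.030, x_land=115.362, impact vy=-18.808
  bounce: vy ← 0.79·18.808 = 14.858
Arc 3: start y=0.000, vy=14.858 → t=3.029, apex=11.252, x_land=157.983, impact vy=-14.858
  bounce: vy ← 0.79·14.858 = 11.738
Arc 4: start y=0.000, vy=11.738 → t=2.393, apex=7.023, x_land=191.654, impact vy=-11.738
  bounce: vy ← 0.79·11.738 = 9.273
Arc 5: start y=0.000, vy=9.273 → t=1.891, apex=4.383, x_land=218.254, impact vy=-9.273
  bounce: vy ← 0.79·9.273 = 7.326
Arc 6: start y=0.000, vy=7.326 → t=1.494, apex=2.735, x_land=239.267, impact vy=-7.326
  bounce: vy ← 0.79·7.326 = 5.787
Arc 7: start y=0.000, vy=5.787 → t=1.180, apex=1.707, x_land=255.868, impact vy=-5.787
  bounce: vy ← 0.79·5.787 = 4.572

1 4.365 28.889 61.411
2 3.834 18.030 115.362
3 3.029 11.252 157.983
4 2.393 7.023 191.654
5 1.891 4.383 218.254
6 1.494 2.735 239.267
7 1.180 1.707 255.868
final: 255.868 4.572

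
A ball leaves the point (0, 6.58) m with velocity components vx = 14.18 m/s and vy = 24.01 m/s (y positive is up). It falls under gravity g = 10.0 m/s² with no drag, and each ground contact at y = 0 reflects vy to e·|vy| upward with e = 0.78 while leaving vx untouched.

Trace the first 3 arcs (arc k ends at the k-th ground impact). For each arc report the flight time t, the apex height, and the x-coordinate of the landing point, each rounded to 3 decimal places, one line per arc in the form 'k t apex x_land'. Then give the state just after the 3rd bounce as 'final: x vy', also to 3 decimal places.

Arc 1: start y=6.580, vy=24.010 → t=5.062, apex=35.404, x_land=71.779, impact vy=-26.610
  bounce: vy ← 0.78·26.610 = 20.756
Arc 2: start y=0.000, vy=20.756 → t=4.151, apex=21.540, x_land=130.642, impact vy=-20.756
  bounce: vy ← 0.78·20.756 = 16.189
Arc 3: start y=0.000, vy=16.189 → t=3.238, apex=13.105, x_land=176.555, impact vy=-16.189
  bounce: vy ← 0.78·16.189 = 12.628

1 5.062 35.404 71.779
2 4.151 21.540 130.642
3 3.238 13.105 176.555
final: 176.555 12.628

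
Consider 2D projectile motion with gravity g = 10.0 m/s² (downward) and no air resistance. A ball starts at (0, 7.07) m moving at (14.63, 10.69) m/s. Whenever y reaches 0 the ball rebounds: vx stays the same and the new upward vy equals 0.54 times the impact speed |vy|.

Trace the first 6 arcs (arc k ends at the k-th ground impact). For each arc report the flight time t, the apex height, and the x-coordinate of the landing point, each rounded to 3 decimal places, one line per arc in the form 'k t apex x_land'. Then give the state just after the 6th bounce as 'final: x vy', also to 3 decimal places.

Arc 1: start y=7.070, vy=10.690 → t=2.668, apex=12.784, x_land=39.033, impact vy=-15.990
  bounce: vy ← 0.54·15.990 = 8.635
Arc 2: start y=0.000, vy=8.635 → t=1.727, apex=3.728, x_land=64.297, impact vy=-8.635
  bounce: vy ← 0.54·8.635 = 4.663
Arc 3: start y=0.000, vy=4.663 → t=0.933, apex=1.087, x_land=77.940, impact vy=-4.663
  bounce: vy ← 0.54·4.663 = 2.518
Arc 4: start y=0.000, vy=2.518 → t=0.504, apex=0.317, x_land=85.307, impact vy=-2.518
  bounce: vy ← 0.54·2.518 = 1.360
Arc 5: start y=0.000, vy=1.360 → t=0.272, apex=0.092, x_land=89.286, impact vy=-1.360
  bounce: vy ← 0.54·1.360 = 0.734
Arc 6: start y=0.000, vy=0.734 → t=0.147, apex=0.027, x_land=91.434, impact vy=-0.734
  bounce: vy ← 0.54·0.734 = 0.396

1 2.668 12.784 39.033
2 1.727 3.728 64.297
3 0.933 1.087 77.940
4 0.504 0.317 85.307
5 0.272 0.092 89.286
6 0.147 0.027 91.434
final: 91.434 0.396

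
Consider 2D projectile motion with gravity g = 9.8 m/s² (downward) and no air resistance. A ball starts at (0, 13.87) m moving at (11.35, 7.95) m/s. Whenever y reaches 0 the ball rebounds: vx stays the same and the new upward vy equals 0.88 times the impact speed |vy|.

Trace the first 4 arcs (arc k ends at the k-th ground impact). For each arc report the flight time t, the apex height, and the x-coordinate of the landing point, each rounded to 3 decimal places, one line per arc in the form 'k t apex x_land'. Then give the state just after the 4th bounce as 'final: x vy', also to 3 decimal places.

1 2.679 17.095 30.407
2 3.287 13.238 67.718
3 2.893 10.252 100.552
4 2.546 7.939 129.446
final: 129.446 10.977

Arc 1: start y=13.870, vy=7.950 → t=2.679, apex=17.095, x_land=30.407, impact vy=-18.304
  bounce: vy ← 0.88·18.304 = 16.108
Arc 2: start y=0.000, vy=16.108 → t=3.287, apex=13.238, x_land=67.718, impact vy=-16.108
  bounce: vy ← 0.88·16.108 = 14.175
Arc 3: start y=0.000, vy=14.175 → t=2.893, apex=10.252, x_land=100.552, impact vy=-14.175
  bounce: vy ← 0.88·14.175 = 12.474
Arc 4: start y=0.000, vy=12.474 → t=2.546, apex=7.939, x_land=129.446, impact vy=-12.474
  bounce: vy ← 0.88·12.474 = 10.977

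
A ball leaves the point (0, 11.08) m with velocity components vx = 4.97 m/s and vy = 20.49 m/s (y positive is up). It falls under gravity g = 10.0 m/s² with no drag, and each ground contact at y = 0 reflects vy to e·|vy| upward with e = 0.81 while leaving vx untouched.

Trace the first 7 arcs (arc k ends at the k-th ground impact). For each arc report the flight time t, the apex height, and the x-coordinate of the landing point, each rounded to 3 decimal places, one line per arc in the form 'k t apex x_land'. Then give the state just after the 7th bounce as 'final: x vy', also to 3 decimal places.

Arc 1: start y=11.080, vy=20.490 → t=4.582, apex=32.072, x_land=22.771, impact vy=-25.327
  bounce: vy ← 0.81·25.327 = 20.515
Arc 2: start y=0.000, vy=20.515 → t=4.103, apex=21.042, x_land=43.162, impact vy=-20.515
  bounce: vy ← 0.81·20.515 = 16.617
Arc 3: start y=0.000, vy=16.617 → t=3.323, apex=13.806, x_land=59.680, impact vy=-16.617
  bounce: vy ← 0.81·16.617 = 13.460
Arc 4: start y=0.000, vy=13.460 → t=2.692, apex=9.058, x_land=73.058, impact vy=-13.460
  bounce: vy ← 0.81·13.460 = 10.902
Arc 5: start y=0.000, vy=10.902 → t=2.180, apex=5.943, x_land=83.895, impact vy=-10.902
  bounce: vy ← 0.81·10.902 = 8.831
Arc 6: start y=0.000, vy=8.831 → t=1.766, apex=3.899, x_land=92.673, impact vy=-8.831
  bounce: vy ← 0.81·8.831 = 7.153
Arc 7: start y=0.000, vy=7.153 → t=1.431, apex=2.558, x_land=99.783, impact vy=-7.153
  bounce: vy ← 0.81·7.153 = 5.794

1 4.582 32.072 22.771
2 4.103 21.042 43.162
3 3.323 13.806 59.680
4 2.692 9.058 73.058
5 2.180 5.943 83.895
6 1.766 3.899 92.673
7 1.431 2.558 99.783
final: 99.783 5.794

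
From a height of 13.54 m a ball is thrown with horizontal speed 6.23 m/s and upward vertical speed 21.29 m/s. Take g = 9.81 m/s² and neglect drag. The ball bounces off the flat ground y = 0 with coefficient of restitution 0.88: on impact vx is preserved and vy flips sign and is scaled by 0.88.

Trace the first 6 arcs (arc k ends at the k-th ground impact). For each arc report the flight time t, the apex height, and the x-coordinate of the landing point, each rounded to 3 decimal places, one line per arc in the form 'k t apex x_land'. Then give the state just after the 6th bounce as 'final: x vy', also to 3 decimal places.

Arc 1: start y=13.540, vy=21.290 → t=4.903, apex=36.642, x_land=30.548, impact vy=-26.813
  bounce: vy ← 0.88·26.813 = 23.595
Arc 2: start y=0.000, vy=23.595 → t=4.810, apex=28.376, x_land=60.517, impact vy=-23.595
  bounce: vy ← 0.88·23.595 = 20.764
Arc 3: start y=0.000, vy=20.764 → t=4.233, apex=21.974, x_land=86.890, impact vy=-20.764
  bounce: vy ← 0.88·20.764 = 18.272
Arc 4: start y=0.000, vy=18.272 → t=3.725, apex=17.017, x_land=110.098, impact vy=-18.272
  bounce: vy ← 0.88·18.272 = 16.079
Arc 5: start y=0.000, vy=16.079 → t=3.278, apex=13.178, x_land=130.521, impact vy=-16.079
  bounce: vy ← 0.88·16.079 = 14.150
Arc 6: start y=0.000, vy=14.150 → t=2.885, apex=10.205, x_land=148.493, impact vy=-14.150
  bounce: vy ← 0.88·14.150 = 12.452

1 4.903 36.642 30.548
2 4.810 28.376 60.517
3 4.233 21.974 86.890
4 3.725 17.017 110.098
5 3.278 13.178 130.521
6 2.885 10.205 148.493
final: 148.493 12.452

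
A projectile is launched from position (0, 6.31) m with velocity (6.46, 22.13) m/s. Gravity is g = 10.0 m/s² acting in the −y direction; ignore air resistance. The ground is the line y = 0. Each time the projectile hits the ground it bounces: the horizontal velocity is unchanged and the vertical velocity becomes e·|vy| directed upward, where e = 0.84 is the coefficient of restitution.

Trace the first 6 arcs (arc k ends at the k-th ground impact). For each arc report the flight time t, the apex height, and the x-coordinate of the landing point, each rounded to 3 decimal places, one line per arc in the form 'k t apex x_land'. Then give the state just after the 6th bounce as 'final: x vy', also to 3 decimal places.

1 4.695 30.797 30.328
2 4.169 21.730 57.263
3 3.502 15.333 79.888
4 2.942 10.819 98.893
5 2.471 7.634 114.857
6 2.076 5.386 128.267
final: 128.267 8.719

Arc 1: start y=6.310, vy=22.130 → t=4.695, apex=30.797, x_land=30.328, impact vy=-24.818
  bounce: vy ← 0.84·24.818 = 20.847
Arc 2: start y=0.000, vy=20.847 → t=4.169, apex=21.730, x_land=57.263, impact vy=-20.847
  bounce: vy ← 0.84·20.847 = 17.512
Arc 3: start y=0.000, vy=17.512 → t=3.502, apex=15.333, x_land=79.888, impact vy=-17.512
  bounce: vy ← 0.84·17.512 = 14.710
Arc 4: start y=0.000, vy=14.710 → t=2.942, apex=10.819, x_land=98.893, impact vy=-14.710
  bounce: vy ← 0.84·14.710 = 12.356
Arc 5: start y=0.000, vy=12.356 → t=2.471, apex=7.634, x_land=114.857, impact vy=-12.356
  bounce: vy ← 0.84·12.356 = 10.379
Arc 6: start y=0.000, vy=10.379 → t=2.076, apex=5.386, x_land=128.267, impact vy=-10.379
  bounce: vy ← 0.84·10.379 = 8.719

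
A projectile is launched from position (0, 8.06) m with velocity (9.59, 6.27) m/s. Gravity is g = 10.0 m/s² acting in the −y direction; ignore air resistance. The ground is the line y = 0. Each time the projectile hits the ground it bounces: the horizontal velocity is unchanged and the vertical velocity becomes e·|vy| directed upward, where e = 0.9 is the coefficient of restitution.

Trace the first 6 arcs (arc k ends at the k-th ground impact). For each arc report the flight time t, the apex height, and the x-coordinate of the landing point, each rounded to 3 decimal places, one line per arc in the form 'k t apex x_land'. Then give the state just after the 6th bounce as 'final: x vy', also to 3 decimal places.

Arc 1: start y=8.060, vy=6.270 → t=2.043, apex=10.026, x_land=19.593, impact vy=-14.160
  bounce: vy ← 0.9·14.160 = 12.744
Arc 2: start y=0.000, vy=12.744 → t=2.549, apex=8.121, x_land=44.036, impact vy=-12.744
  bounce: vy ← 0.9·12.744 = 11.470
Arc 3: start y=0.000, vy=11.470 → t=2.294, apex=6.578, x_land=66.035, impact vy=-11.470
  bounce: vy ← 0.9·11.470 = 10.323
Arc 4: start y=0.000, vy=10.323 → t=2.065, apex=5.328, x_land=85.834, impact vy=-10.323
  bounce: vy ← 0.9·10.323 = 9.291
Arc 5: start y=0.000, vy=9.291 → t=1.858, apex=4.316, x_land=103.654, impact vy=-9.291
  bounce: vy ← 0.9·9.291 = 8.361
Arc 6: start y=0.000, vy=8.361 → t=1.672, apex=3.496, x_land=119.691, impact vy=-8.361
  bounce: vy ← 0.9·8.361 = 7.525

1 2.043 10.026 19.593
2 2.549 8.121 44.036
3 2.294 6.578 66.035
4 2.065 5.328 85.834
5 1.858 4.316 103.654
6 1.672 3.496 119.691
final: 119.691 7.525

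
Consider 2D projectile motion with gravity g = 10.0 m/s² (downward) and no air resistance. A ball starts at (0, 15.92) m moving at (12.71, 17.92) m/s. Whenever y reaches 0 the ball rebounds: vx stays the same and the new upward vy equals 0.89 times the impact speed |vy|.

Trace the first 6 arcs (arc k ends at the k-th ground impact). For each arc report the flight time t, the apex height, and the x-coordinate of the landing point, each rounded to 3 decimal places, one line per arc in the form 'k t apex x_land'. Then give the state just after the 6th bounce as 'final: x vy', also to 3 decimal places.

1 4.321 31.976 54.918
2 4.501 25.328 112.131
3 4.006 20.063 163.051
4 3.566 15.892 208.369
5 3.173 12.588 248.703
6 2.824 9.971 284.600
final: 284.600 12.568

Arc 1: start y=15.920, vy=17.920 → t=4.321, apex=31.976, x_land=54.918, impact vy=-25.289
  bounce: vy ← 0.89·25.289 = 22.507
Arc 2: start y=0.000, vy=22.507 → t=4.501, apex=25.328, x_land=112.131, impact vy=-22.507
  bounce: vy ← 0.89·22.507 = 20.031
Arc 3: start y=0.000, vy=20.031 → t=4.006, apex=20.063, x_land=163.051, impact vy=-20.031
  bounce: vy ← 0.89·20.031 = 17.828
Arc 4: start y=0.000, vy=17.828 → t=3.566, apex=15.892, x_land=208.369, impact vy=-17.828
  bounce: vy ← 0.89·17.828 = 15.867
Arc 5: start y=0.000, vy=15.867 → t=3.173, apex=12.588, x_land=248.703, impact vy=-15.867
  bounce: vy ← 0.89·15.867 = 14.121
Arc 6: start y=0.000, vy=14.121 → t=2.824, apex=9.971, x_land=284.600, impact vy=-14.121
  bounce: vy ← 0.89·14.121 = 12.568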